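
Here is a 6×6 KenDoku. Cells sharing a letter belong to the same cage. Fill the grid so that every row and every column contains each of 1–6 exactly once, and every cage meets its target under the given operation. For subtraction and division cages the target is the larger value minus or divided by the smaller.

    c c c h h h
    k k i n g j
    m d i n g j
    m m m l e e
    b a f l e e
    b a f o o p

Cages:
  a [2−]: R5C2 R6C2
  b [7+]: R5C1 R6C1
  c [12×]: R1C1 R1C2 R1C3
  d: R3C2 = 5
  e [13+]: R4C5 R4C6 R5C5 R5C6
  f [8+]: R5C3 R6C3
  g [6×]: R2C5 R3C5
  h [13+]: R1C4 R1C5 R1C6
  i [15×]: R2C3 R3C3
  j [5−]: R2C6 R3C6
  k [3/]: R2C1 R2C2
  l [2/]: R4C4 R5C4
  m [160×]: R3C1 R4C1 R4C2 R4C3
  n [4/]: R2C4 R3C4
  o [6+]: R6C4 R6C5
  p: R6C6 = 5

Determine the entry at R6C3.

6

Cage m needs product 160, so R3C1 = 4.
Cage d is a single given cell, leaving R3C2 = 5.
5 is placed in row 3, leaving R3C3 = 3.
4 is placed in row 3; hence R3C4 = 1.
Row 3 now contains 1; hence R3C6 = 6.
Cage p is a single given cell, leaving R6C6 = 5.
Column 3 now contains 3, so R2C3 = 5.
Column 4 now contains 1, leaving R2C4 = 4.
Cage g's pair has product 6, leaving R2C5 = 3.
6 is placed in column 6, so R2C6 = 1.
6 is placed in row 3, leaving R3C5 = 2.
4 is placed in column 4, which forces R6C4 = 2.
2 is placed in column 5, which forces R6C5 = 4.
Cage m needs product 160, leaving R4C1 = 5.
Cage f's pair has sum 8, which forces R5C3 = 2.
Row 6 already has 2, leaving R6C3 = 6.
Cage m needs product 160, leaving R4C2 = 2.
Column 3 now contains 2, so R4C3 = 4.
4 is placed in row 4, leaving R4C6 = 3.
Cage b needs two cells with sum 7; hence R5C1 = 6.
Row 5 now contains 6, which forces R5C4 = 3.
3 is placed in column 6, so R5C6 = 4.
Row 6 already has 6, leaving R6C1 = 1.
1 is placed in row 6, which forces R6C2 = 3.
4 is placed in column 3; hence R1C3 = 1.
Column 6 now contains 4, which forces R1C6 = 2.
6 is placed in column 1; hence R2C1 = 2.
Column 2 already has 2, so R2C2 = 6.
Row 4 now contains 3; hence R4C4 = 6.
The 4 cells of cage e must have sum 13; hence R4C5 = 1.
Row 5 now contains 3; hence R5C2 = 1.
Cage e needs sum 13, so R5C5 = 5.
Row 1 already has 2; hence R1C1 = 3.
Column 2 now contains 6; hence R1C2 = 4.
Column 4 already has 6, so R1C4 = 5.
5 is placed in column 5, so R1C5 = 6.
Filled in: 3 4 1 5 6 2 / 2 6 5 4 3 1 / 4 5 3 1 2 6 / 5 2 4 6 1 3 / 6 1 2 3 5 4 / 1 3 6 2 4 5.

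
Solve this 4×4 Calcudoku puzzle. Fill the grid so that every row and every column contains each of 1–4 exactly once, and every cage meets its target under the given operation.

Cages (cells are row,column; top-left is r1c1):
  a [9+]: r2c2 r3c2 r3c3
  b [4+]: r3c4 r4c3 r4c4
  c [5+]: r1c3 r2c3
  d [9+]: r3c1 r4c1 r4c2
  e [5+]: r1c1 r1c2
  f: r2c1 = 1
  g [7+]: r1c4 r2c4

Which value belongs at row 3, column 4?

Cage f is given, so r2c1 = 1.
Cage b needs sum 4; hence r3c4 = 1.
The 3 cells of cage b must have sum 4; hence r4c3 = 1.
The 3 cells of cage b must have sum 4, so r4c4 = 2.
The 3 cells of cage d must have sum 9, so r3c1 = 2.
The 3 cells of cage a must have sum 9, which forces r2c2 = 2.
Row 2 already has 2; hence r2c3 = 3.
Row 2 already has 3, which forces r2c4 = 4.
3 is placed in column 3, which forces r3c3 = 4.
The two cells of cage e must have sum 5; hence r1c1 = 4.
2 is placed in column 2, which forces r1c2 = 1.
3 is placed in column 3, leaving r1c3 = 2.
4 is placed in column 4, which forces r1c4 = 3.
4 is placed in row 3, which forces r3c2 = 3.
4 is placed in column 1, so r4c1 = 3.
Column 2 already has 3, leaving r4c2 = 4.
Filled in: 4 1 2 3 / 1 2 3 4 / 2 3 4 1 / 3 4 1 2.

1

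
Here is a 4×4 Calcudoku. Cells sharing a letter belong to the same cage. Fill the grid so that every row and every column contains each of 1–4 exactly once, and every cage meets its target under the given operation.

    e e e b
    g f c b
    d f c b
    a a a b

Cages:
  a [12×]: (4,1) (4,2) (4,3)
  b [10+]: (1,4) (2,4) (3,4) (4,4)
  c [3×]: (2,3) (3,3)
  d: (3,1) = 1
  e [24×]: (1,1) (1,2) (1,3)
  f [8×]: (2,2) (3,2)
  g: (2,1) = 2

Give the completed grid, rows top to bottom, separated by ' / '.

G is a freebie, leaving (2,1) = 2.
Row 2 now contains 2, which forces (2,2) = 4.
Cage d is given, so (3,1) = 1.
4 is placed in column 2, which forces (3,2) = 2.
Row 3 already has 1, which forces (3,3) = 3.
Row 3 now contains 3, leaving (3,4) = 4.
The 3 cells of cage e must have product 24, which forces (1,1) = 4.
2 is placed in column 2, which forces (1,2) = 3.
Cage e has product 24, leaving (1,3) = 2.
Row 1 already has 2, which forces (1,4) = 1.
Column 3 already has 3, which forces (2,3) = 1.
Column 4 already has 1; hence (2,4) = 3.
Column 1 now contains 4; hence (4,1) = 3.
3 is placed in column 2, which forces (4,2) = 1.
Column 3 now contains 1, so (4,3) = 4.
Column 4 already has 3; hence (4,4) = 2.

4 3 2 1 / 2 4 1 3 / 1 2 3 4 / 3 1 4 2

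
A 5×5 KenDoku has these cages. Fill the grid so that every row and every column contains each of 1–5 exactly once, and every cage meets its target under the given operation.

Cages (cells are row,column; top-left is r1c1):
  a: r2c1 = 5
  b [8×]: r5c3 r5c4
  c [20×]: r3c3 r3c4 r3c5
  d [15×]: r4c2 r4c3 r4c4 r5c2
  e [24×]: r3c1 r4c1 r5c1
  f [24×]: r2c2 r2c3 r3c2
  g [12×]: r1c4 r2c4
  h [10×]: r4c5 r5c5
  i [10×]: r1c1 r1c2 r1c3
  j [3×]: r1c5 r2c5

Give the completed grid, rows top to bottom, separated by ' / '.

Cage a is given, leaving r2c1 = 5.
Cage d needs product 15, leaving r5c2 = 1.
Row 1 needs a 4, and only r1c4 is open for it.
Column 4 already has 4, which forces r2c4 = 3.
3 is placed in row 2, leaving r2c5 = 1.
The two cells of cage b must have product 8; hence r5c3 = 4.
Column 4 already has 4, which forces r5c4 = 2.
Row 5 now contains 2, so r5c5 = 5.
1 is placed in column 5, so r1c5 = 3.
The 3 cells of cage f must have product 24, so r2c2 = 4.
Column 3 now contains 4, leaving r2c3 = 2.
The 3 cells of cage f must have product 24, which forces r3c2 = 3.
Column 5 now contains 5; hence r3c5 = 4.
Column 2 now contains 3, leaving r4c2 = 5.
Row 4 already has 5, leaving r4c4 = 1.
Column 5 now contains 5, so r4c5 = 2.
Row 5 now contains 2; hence r5c1 = 3.
The 3 cells of cage i must have product 10, leaving r1c1 = 1.
Column 2 already has 5, which forces r1c2 = 2.
Cage i has product 10; hence r1c3 = 5.
Row 3 now contains 4, which forces r3c1 = 2.
Cage c needs product 20, leaving r3c3 = 1.
Column 4 now contains 1; hence r3c4 = 5.
2 is placed in row 4; hence r4c1 = 4.
Row 4 already has 1, so r4c3 = 3.

1 2 5 4 3 / 5 4 2 3 1 / 2 3 1 5 4 / 4 5 3 1 2 / 3 1 4 2 5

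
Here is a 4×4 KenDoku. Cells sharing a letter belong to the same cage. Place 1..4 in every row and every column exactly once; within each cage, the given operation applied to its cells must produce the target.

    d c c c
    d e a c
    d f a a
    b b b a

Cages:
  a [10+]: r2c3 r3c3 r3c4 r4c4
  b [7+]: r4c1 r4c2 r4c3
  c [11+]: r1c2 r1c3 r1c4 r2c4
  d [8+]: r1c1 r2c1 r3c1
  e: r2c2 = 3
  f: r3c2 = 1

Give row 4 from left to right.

2 4 1 3

Cage e is a single given cell, so r2c2 = 3.
F is a freebie; hence r3c2 = 1.
Row 4 needs a 3, and only r4c4 is open for it.
Column 1 needs a 2, and only r4c1 is open for it.
Row 4 already has 2, which forces r4c2 = 4.
Cage b has sum 7, leaving r4c3 = 1.
Column 2 already has 4, leaving r1c2 = 2.
Column 3 now contains 1, so r2c3 = 2.
2 is placed in row 2, which forces r2c4 = 4.
The 4 cells of cage a must have sum 10, leaving r3c3 = 3.
Cage a needs sum 10; hence r3c4 = 2.
Cage d has sum 8, so r1c1 = 3.
Column 3 now contains 3, so r1c3 = 4.
Column 4 now contains 4, which forces r1c4 = 1.
4 is placed in row 2, which forces r2c1 = 1.
Row 3 now contains 3, leaving r3c1 = 4.
Filled in: 3 2 4 1 / 1 3 2 4 / 4 1 3 2 / 2 4 1 3.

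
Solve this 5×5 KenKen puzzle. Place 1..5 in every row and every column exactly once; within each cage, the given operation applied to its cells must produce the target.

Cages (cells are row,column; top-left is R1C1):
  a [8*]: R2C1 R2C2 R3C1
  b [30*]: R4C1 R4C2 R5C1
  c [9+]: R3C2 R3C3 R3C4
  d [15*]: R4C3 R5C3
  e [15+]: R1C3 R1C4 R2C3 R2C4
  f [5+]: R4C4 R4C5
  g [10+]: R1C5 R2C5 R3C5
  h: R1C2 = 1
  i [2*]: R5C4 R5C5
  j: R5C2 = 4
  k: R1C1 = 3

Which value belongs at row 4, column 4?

Cage k is given, leaving R1C1 = 3.
H is a freebie, so R1C2 = 1.
Cage j is a single given cell, so R5C2 = 4.
Column 2 now contains 4, so R2C2 = 2.
The 3 cells of cage b must have product 30, which forces R4C2 = 3.
Row 4 already has 3, which forces R4C3 = 5.
5 is placed in column 3; hence R5C3 = 3.
Cage e has sum 15, so R1C3 = 2.
Cage e has sum 15, leaving R1C4 = 4.
Row 1 now contains 4; hence R1C5 = 5.
The 4 cells of cage e must have sum 15, which forces R2C3 = 4.
Cage e has sum 15, so R2C4 = 5.
3 is placed in column 2, so R3C2 = 5.
Cage c has sum 9, so R3C3 = 1.
The 3 cells of cage c must have sum 9, which forces R3C4 = 3.
Row 4 now contains 5; hence R4C1 = 2.
Column 4 already has 4, so R4C4 = 1.
Row 4 now contains 1, so R4C5 = 4.
Cage b needs product 30, which forces R5C1 = 5.
Column 4 now contains 1, so R5C4 = 2.
Row 5 already has 2, leaving R5C5 = 1.
Row 2 already has 4; hence R2C1 = 1.
Column 5 already has 1, so R2C5 = 3.
Row 3 now contains 1, so R3C1 = 4.
Column 5 already has 4, so R3C5 = 2.
Filled in: 3 1 2 4 5 / 1 2 4 5 3 / 4 5 1 3 2 / 2 3 5 1 4 / 5 4 3 2 1.

1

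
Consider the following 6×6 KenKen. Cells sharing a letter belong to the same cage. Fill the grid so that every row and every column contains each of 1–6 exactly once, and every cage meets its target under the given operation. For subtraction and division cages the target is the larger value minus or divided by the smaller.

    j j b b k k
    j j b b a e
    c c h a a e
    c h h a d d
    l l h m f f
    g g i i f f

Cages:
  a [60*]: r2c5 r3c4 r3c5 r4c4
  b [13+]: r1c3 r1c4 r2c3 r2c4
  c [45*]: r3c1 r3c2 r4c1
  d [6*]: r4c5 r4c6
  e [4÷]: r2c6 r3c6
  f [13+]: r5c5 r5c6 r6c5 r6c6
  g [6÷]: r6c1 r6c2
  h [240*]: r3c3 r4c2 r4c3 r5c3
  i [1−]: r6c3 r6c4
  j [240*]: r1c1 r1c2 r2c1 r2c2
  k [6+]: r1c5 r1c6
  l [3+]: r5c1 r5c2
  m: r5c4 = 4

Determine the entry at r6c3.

Cage c has product 45, leaving r3c1 = 5.
Cage c needs product 45; hence r3c2 = 3.
The 3 cells of cage c must have product 45, so r4c1 = 3.
Cage m is a single given cell, so r5c4 = 4.
In row 5, 6 can only go at r5c3, so r5c3 = 6.
The only place for 4 in row 6 is r6c3.
Column 3 now contains 4, leaving r3c3 = 2.
Cage h has product 240, leaving r4c2 = 4.
The 4 cells of cage h must have product 240, leaving r4c3 = 5.
Row 4 already has 5, which forces r4c4 = 2.
Cage a needs product 60, so r2c5 = 5.
Column 5 now contains 5, leaving r5c5 = 3.
Row 5 already has 3, leaving r5c6 = 5.
3 is placed in column 5; hence r6c5 = 2.
2 is placed in row 6, leaving r6c6 = 3.
Cage j has product 240; hence r1c2 = 5.
The two cells of cage k must have sum 6, so r1c5 = 4.
Cage k needs two cells with sum 6, which forces r1c6 = 2.
3 is placed in row 6, leaving r6c4 = 5.
Row 1 already has 2; hence r1c1 = 6.
6 is placed in row 1, which forces r1c4 = 3.
The 4 cells of cage j must have product 240; hence r2c1 = 4.
Cage j has product 240, leaving r2c2 = 2.
Column 4 now contains 3, leaving r2c4 = 6.
Row 2 already has 4, which forces r2c6 = 1.
Column 4 already has 6, leaving r3c4 = 1.
Row 3 now contains 1, leaving r3c5 = 6.
Column 6 now contains 1, so r3c6 = 4.
Column 5 already has 6, leaving r4c5 = 1.
Column 6 now contains 1, which forces r4c6 = 6.
Column 2 already has 2, leaving r5c2 = 1.
Column 1 already has 6, so r6c1 = 1.
Column 2 now contains 1, leaving r6c2 = 6.
Row 1 already has 3; hence r1c3 = 1.
Row 2 already has 1; hence r2c3 = 3.
1 is placed in row 5, so r5c1 = 2.
The full grid is 6 5 1 3 4 2 / 4 2 3 6 5 1 / 5 3 2 1 6 4 / 3 4 5 2 1 6 / 2 1 6 4 3 5 / 1 6 4 5 2 3.

4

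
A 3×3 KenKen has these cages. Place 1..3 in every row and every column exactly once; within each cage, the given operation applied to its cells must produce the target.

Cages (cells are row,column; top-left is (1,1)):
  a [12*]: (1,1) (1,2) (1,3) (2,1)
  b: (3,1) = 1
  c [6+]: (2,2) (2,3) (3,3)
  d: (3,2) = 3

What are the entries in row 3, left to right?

1 3 2

The 4 cells of cage a must have product 12, which forces (2,1) = 2.
Cage b is given, leaving (3,1) = 1.
D is a freebie, leaving (3,2) = 3.
Row 3 now contains 3, leaving (3,3) = 2.
Column 1 now contains 1, leaving (1,1) = 3.
Cage a needs product 12, leaving (1,2) = 2.
Cage a needs product 12; hence (1,3) = 1.
Column 2 now contains 3, so (2,2) = 1.
Cage c has sum 6, so (2,3) = 3.
Filled in: 3 2 1 / 2 1 3 / 1 3 2.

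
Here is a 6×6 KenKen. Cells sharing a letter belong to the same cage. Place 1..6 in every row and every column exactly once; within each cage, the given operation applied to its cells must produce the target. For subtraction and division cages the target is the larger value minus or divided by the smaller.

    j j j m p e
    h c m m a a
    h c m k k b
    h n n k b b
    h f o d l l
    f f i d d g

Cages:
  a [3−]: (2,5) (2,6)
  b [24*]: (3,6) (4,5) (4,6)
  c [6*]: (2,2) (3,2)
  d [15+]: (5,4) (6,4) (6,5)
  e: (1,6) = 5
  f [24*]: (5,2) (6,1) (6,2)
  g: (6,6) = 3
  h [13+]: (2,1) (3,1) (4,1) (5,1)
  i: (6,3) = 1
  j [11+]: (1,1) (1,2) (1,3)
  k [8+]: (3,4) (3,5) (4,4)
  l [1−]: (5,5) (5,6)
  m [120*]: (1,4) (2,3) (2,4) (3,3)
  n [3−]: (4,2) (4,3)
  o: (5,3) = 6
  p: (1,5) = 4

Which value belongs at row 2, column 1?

Cage p is a single given cell, leaving (1,5) = 4.
E is a freebie, which forces (1,6) = 5.
O is a freebie, so (5,3) = 6.
I is a freebie, which forces (6,3) = 1.
Cage g is a single given cell, leaving (6,6) = 3.
Row 1 needs a 1, and only (1,4) is open for it.
Cage m needs product 120, which forces (2,4) = 6.
The 3 cells of cage d must have sum 15; hence (6,5) = 6.
Cage f has product 24, which forces (5,2) = 3.
Cage c's pair has product 6, so (2,2) = 1.
Row 2 now contains 1, so (2,5) = 5.
The two cells of cage c must have product 6; hence (3,2) = 6.
Cage j needs sum 11, which forces (1,1) = 6.
Column 2 already has 6, so (1,2) = 2.
The 3 cells of cage j must have sum 11, so (1,3) = 3.
Row 2 now contains 5; hence (2,3) = 4.
Cage a's pair has difference 3, leaving (2,6) = 2.
Cage m needs product 120, leaving (3,3) = 5.
Column 6 now contains 2; hence (3,6) = 4.
Column 2 already has 2, which forces (4,2) = 5.
Column 3 now contains 5, which forces (4,3) = 2.
Column 6 now contains 4, which forces (4,6) = 6.
Column 6 now contains 2, which forces (5,6) = 1.
Column 2 already has 2, leaving (6,2) = 4.
Row 6 now contains 4; hence (6,4) = 5.
Row 2 now contains 2, which forces (2,1) = 3.
Cage h needs sum 13, so (3,1) = 1.
1 is placed in row 3, which forces (3,5) = 3.
The 4 cells of cage h must have sum 13; hence (4,1) = 4.
Row 4 already has 4, so (4,4) = 3.
Cage b needs product 24, which forces (4,5) = 1.
The 4 cells of cage h must have sum 13; hence (5,1) = 5.
Column 4 now contains 5; hence (5,4) = 4.
1 is placed in row 5, so (5,5) = 2.
Row 6 now contains 4, so (6,1) = 2.
3 is placed in row 3; hence (3,4) = 2.
The full grid is 6 2 3 1 4 5 / 3 1 4 6 5 2 / 1 6 5 2 3 4 / 4 5 2 3 1 6 / 5 3 6 4 2 1 / 2 4 1 5 6 3.

3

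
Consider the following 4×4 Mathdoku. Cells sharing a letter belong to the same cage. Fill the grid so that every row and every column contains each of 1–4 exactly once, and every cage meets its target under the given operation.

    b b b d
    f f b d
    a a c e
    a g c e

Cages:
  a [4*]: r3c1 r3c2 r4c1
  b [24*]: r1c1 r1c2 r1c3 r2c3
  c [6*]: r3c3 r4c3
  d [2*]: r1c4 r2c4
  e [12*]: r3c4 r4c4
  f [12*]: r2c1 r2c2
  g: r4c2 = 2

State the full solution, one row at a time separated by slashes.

2 3 4 1 / 3 4 1 2 / 4 1 2 3 / 1 2 3 4

Cage g is given, which forces r4c2 = 2.
Row 4 already has 2, so r4c3 = 3.
3 is placed in row 4, which forces r4c4 = 4.
Cage a has product 4, so r3c1 = 4.
2 is placed in column 2; hence r3c2 = 1.
Column 3 already has 3; hence r3c3 = 2.
4 is placed in column 4, so r3c4 = 3.
Row 4 already has 2, so r4c1 = 1.
Cage b has product 24; hence r1c1 = 2.
Cage b needs product 24, so r1c2 = 3.
Row 1 now contains 2, leaving r1c4 = 1.
4 is placed in column 1, leaving r2c1 = 3.
Cage f's pair has product 12, so r2c2 = 4.
4 is placed in row 2, which forces r2c3 = 1.
1 is placed in column 4, leaving r2c4 = 2.
1 is placed in row 1, leaving r1c3 = 4.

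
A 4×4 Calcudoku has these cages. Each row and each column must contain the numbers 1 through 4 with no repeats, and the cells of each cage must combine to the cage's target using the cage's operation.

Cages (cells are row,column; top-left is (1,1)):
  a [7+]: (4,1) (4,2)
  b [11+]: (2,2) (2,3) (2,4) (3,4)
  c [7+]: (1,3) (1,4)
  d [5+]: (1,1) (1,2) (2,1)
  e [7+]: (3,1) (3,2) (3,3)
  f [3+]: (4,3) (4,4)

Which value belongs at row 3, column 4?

3

Row 1 needs a 2, and only (1,2) is open for it.
The 3 cells of cage d must have sum 5; hence (1,1) = 1.
Cage d needs sum 5; hence (2,1) = 2.
2 is placed in column 1; hence (3,1) = 4.
Row 3 now contains 4, which forces (3,2) = 1.
Row 3 already has 1, so (3,3) = 2.
Row 3 already has 2; hence (3,4) = 3.
Column 1 already has 4, leaving (4,1) = 3.
Row 4 already has 3; hence (4,2) = 4.
Column 3 now contains 2, leaving (4,3) = 1.
Row 4 already has 1; hence (4,4) = 2.
The two cells of cage c must have sum 7; hence (1,3) = 3.
3 is placed in column 4, leaving (1,4) = 4.
4 is placed in column 2, which forces (2,2) = 3.
Cage b has sum 11, so (2,3) = 4.
The 4 cells of cage b must have sum 11, so (2,4) = 1.
Filled in: 1 2 3 4 / 2 3 4 1 / 4 1 2 3 / 3 4 1 2.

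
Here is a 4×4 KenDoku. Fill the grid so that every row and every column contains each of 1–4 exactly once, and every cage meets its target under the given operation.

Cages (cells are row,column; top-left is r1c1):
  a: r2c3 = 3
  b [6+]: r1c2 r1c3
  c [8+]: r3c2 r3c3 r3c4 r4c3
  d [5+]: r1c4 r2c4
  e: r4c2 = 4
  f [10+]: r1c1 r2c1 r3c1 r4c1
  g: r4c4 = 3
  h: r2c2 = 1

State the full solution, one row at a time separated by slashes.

3 2 4 1 / 2 1 3 4 / 4 3 1 2 / 1 4 2 3

Cage h is given, which forces r2c2 = 1.
Cage a is given, which forces r2c3 = 3.
Cage e is a single given cell, so r4c2 = 4.
Cage g is a single given cell; hence r4c4 = 3.
4 is placed in column 2, which forces r1c2 = 2.
Cage b's pair has sum 6, so r1c3 = 4.
The two cells of cage d must have sum 5, leaving r1c4 = 1.
The two cells of cage d must have sum 5, leaving r2c4 = 4.
Column 2 already has 2, which forces r3c2 = 3.
4 is placed in column 3, so r3c3 = 1.
Column 4 already has 1, leaving r3c4 = 2.
Column 3 now contains 1; hence r4c3 = 2.
Row 1 now contains 1, so r1c1 = 3.
Row 2 now contains 4; hence r2c1 = 2.
2 is placed in row 3, so r3c1 = 4.
2 is placed in row 4, which forces r4c1 = 1.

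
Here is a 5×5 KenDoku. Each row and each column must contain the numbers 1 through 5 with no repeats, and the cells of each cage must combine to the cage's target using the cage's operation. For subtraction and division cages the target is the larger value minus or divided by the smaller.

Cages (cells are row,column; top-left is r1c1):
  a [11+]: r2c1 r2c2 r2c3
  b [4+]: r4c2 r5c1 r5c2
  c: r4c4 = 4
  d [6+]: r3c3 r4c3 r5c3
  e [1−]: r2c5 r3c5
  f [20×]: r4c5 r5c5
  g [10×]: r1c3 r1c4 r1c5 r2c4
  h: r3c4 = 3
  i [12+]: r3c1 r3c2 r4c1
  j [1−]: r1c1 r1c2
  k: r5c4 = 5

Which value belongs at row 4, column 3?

Cage g needs product 10; hence r2c4 = 1.
Cage h is given, so r3c4 = 3.
Cage b needs sum 4, so r4c2 = 1.
Cage c is given; hence r4c4 = 4.
Row 4 already has 4, so r4c5 = 5.
Cage b needs sum 4, which forces r5c1 = 1.
Cage b needs sum 4, so r5c2 = 2.
Row 5 already has 2, so r5c3 = 3.
K is a freebie, so r5c4 = 5.
5 is placed in column 5, leaving r5c5 = 4.
The 4 cells of cage g must have product 10, which forces r1c3 = 5.
Column 4 now contains 5, leaving r1c4 = 2.
The 4 cells of cage g must have product 10, which forces r1c5 = 1.
Cage d has sum 6, which forces r3c3 = 1.
1 is placed in column 5, which forces r3c5 = 2.
Row 4 now contains 5; hence r4c1 = 3.
Column 3 already has 3, leaving r4c3 = 2.
Column 1 now contains 3; hence r1c1 = 4.
Cage j needs two cells with difference 1, which forces r1c2 = 3.
The 3 cells of cage a must have sum 11, so r2c1 = 2.
The 3 cells of cage a must have sum 11; hence r2c2 = 5.
Column 3 already has 2, which forces r2c3 = 4.
Column 5 already has 2; hence r2c5 = 3.
Column 1 already has 4; hence r3c1 = 5.
5 is placed in column 2, which forces r3c2 = 4.
Completed grid: 4 3 5 2 1 / 2 5 4 1 3 / 5 4 1 3 2 / 3 1 2 4 5 / 1 2 3 5 4.

2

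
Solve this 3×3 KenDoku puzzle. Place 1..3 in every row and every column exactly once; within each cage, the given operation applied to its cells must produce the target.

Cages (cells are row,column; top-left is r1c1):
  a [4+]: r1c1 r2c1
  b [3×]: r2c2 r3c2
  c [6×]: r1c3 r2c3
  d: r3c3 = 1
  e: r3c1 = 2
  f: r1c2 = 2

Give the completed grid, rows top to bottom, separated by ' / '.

Cage f is given; hence r1c2 = 2.
2 is placed in row 1, which forces r1c3 = 3.
3 is placed in column 3, leaving r2c3 = 2.
E is a freebie, so r3c1 = 2.
D is a freebie, leaving r3c3 = 1.
Row 1 already has 3; hence r1c1 = 1.
The two cells of cage a must have sum 4, which forces r2c1 = 3.
Cage b needs two cells with product 3, which forces r2c2 = 1.
Row 3 already has 1, leaving r3c2 = 3.

1 2 3 / 3 1 2 / 2 3 1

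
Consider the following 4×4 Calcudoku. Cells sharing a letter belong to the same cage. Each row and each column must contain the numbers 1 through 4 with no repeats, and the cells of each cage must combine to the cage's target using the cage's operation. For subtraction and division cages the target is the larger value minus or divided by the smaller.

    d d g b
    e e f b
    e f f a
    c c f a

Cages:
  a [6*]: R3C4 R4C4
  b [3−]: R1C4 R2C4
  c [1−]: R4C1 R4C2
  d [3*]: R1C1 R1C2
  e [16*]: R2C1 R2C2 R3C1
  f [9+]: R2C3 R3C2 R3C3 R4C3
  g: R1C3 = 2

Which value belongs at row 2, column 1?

4

Cage g is a single given cell, which forces R1C3 = 2.
Cage f needs sum 9, leaving R3C2 = 1.
The two cells of cage d must have product 3, which forces R1C1 = 1.
Column 2 already has 1; hence R1C2 = 3.
Row 1 already has 1, which forces R1C4 = 4.
Column 1 already has 1, leaving R2C1 = 4.
4 is placed in row 2, leaving R2C2 = 2.
4 is placed in column 4; hence R2C4 = 1.
Column 1 now contains 4, which forces R3C1 = 2.
2 is placed in row 3, leaving R3C4 = 3.
Column 1 already has 2; hence R4C1 = 3.
Column 2 already has 2, which forces R4C2 = 4.
4 is placed in row 4; hence R4C3 = 1.
3 is placed in column 4, which forces R4C4 = 2.
Row 2 already has 1, leaving R2C3 = 3.
3 is placed in row 3, so R3C3 = 4.
Filled in: 1 3 2 4 / 4 2 3 1 / 2 1 4 3 / 3 4 1 2.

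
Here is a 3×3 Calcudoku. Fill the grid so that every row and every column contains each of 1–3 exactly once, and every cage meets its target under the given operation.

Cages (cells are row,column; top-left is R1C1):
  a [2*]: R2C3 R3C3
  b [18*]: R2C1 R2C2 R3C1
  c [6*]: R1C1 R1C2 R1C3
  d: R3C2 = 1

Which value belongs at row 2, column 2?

3

Cage b has product 18, so R2C1 = 2.
Cage b needs product 18, leaving R2C2 = 3.
Row 2 now contains 2, leaving R2C3 = 1.
Cage b has product 18, leaving R3C1 = 3.
D is a freebie, so R3C2 = 1.
Column 3 now contains 1, which forces R3C3 = 2.
Column 1 already has 3, which forces R1C1 = 1.
Column 2 already has 1, leaving R1C2 = 2.
Column 3 now contains 2, so R1C3 = 3.
The full grid is 1 2 3 / 2 3 1 / 3 1 2.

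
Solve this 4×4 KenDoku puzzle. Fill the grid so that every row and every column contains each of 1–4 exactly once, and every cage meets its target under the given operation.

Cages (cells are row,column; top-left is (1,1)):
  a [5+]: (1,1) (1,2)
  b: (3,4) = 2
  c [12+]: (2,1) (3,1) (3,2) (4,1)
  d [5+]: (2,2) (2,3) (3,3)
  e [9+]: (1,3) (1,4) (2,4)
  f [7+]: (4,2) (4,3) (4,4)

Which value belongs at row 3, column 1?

4

Cage b is a single given cell, which forces (3,4) = 2.
Cage d has sum 5, leaving (2,2) = 1.
Cage d has sum 5, leaving (2,3) = 3.
3 is placed in row 2, leaving (2,4) = 4.
Row 3 now contains 2, which forces (3,3) = 1.
Column 4 now contains 4, which forces (4,4) = 1.
The 3 cells of cage e must have sum 9; hence (1,3) = 2.
Column 4 now contains 1; hence (1,4) = 3.
Row 2 now contains 4, so (2,1) = 2.
The 4 cells of cage c must have sum 12; hence (3,1) = 4.
The 4 cells of cage c must have sum 12, leaving (3,2) = 3.
Cage c needs sum 12, leaving (4,1) = 3.
Column 3 already has 2, so (4,3) = 4.
Row 1 now contains 3, so (1,1) = 1.
Row 1 now contains 3, leaving (1,2) = 4.
Row 4 now contains 4, which forces (4,2) = 2.
Filled in: 1 4 2 3 / 2 1 3 4 / 4 3 1 2 / 3 2 4 1.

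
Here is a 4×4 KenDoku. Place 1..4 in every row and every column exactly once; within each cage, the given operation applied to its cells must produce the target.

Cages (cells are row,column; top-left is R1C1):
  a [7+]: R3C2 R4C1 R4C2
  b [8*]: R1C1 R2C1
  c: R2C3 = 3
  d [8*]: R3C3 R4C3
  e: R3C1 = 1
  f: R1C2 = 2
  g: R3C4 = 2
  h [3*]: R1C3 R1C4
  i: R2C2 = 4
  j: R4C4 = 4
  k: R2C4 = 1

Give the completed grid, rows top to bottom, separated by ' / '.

4 2 1 3 / 2 4 3 1 / 1 3 4 2 / 3 1 2 4

F is a freebie; hence R1C2 = 2.
Cage i is given, so R2C2 = 4.
Cage c is a single given cell, so R2C3 = 3.
K is a freebie; hence R2C4 = 1.
Cage e is a single given cell, so R3C1 = 1.
Row 3 now contains 1; hence R3C2 = 3.
Cage g is a single given cell, so R3C4 = 2.
Column 2 now contains 3, so R4C2 = 1.
J is a freebie; hence R4C4 = 4.
Row 1 already has 2, which forces R1C1 = 4.
Column 3 now contains 3, leaving R1C3 = 1.
1 is placed in column 4, which forces R1C4 = 3.
4 is placed in row 2, leaving R2C1 = 2.
Row 3 already has 2, leaving R3C3 = 4.
Cage a needs sum 7, which forces R4C1 = 3.
Row 4 already has 4, so R4C3 = 2.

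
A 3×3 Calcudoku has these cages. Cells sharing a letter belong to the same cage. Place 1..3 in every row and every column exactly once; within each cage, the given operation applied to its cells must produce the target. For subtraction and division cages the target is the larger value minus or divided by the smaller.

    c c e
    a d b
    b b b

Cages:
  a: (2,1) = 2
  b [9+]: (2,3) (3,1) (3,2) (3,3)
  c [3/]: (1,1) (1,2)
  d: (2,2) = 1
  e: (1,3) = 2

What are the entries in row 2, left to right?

Cage e is given; hence (1,3) = 2.
Cage a is a single given cell, so (2,1) = 2.
Cage d is a single given cell, so (2,2) = 1.
Cage b needs sum 9; hence (2,3) = 3.
Column 3 already has 2, leaving (3,3) = 1.
The two cells of cage c must have quotient 3; hence (1,1) = 1.
Column 2 already has 1, leaving (1,2) = 3.
Row 3 now contains 1, so (3,1) = 3.
The 4 cells of cage b must have sum 9, leaving (3,2) = 2.
Completed grid: 1 3 2 / 2 1 3 / 3 2 1.

2 1 3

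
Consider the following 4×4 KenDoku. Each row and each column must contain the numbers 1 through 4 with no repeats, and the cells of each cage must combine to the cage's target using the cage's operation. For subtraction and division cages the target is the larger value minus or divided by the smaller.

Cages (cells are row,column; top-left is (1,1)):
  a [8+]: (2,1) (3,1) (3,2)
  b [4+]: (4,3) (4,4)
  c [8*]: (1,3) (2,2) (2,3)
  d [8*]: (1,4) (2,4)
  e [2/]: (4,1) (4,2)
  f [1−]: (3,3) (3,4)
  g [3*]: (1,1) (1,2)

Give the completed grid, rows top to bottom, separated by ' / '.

1 3 4 2 / 3 2 1 4 / 4 1 2 3 / 2 4 3 1

Row 2 needs a 3, and only (2,1) is open for it.
3 is placed in column 1; hence (1,1) = 1.
Cage g needs two cells with product 3; hence (1,2) = 3.
Cage a has sum 8; hence (3,1) = 4.
The 3 cells of cage a must have sum 8, leaving (3,2) = 1.
Column 1 already has 4; hence (4,1) = 2.
2 is placed in row 4, so (4,2) = 4.
Cage c has product 8, which forces (1,3) = 4.
Row 1 now contains 4, which forces (1,4) = 2.
Column 2 already has 4, which forces (2,2) = 2.
Cage c has product 8, which forces (2,3) = 1.
Column 4 now contains 2, so (2,4) = 4.
Column 4 now contains 2, so (3,4) = 3.
Column 3 already has 1; hence (4,3) = 3.
Column 4 already has 3, leaving (4,4) = 1.
Row 3 now contains 3, which forces (3,3) = 2.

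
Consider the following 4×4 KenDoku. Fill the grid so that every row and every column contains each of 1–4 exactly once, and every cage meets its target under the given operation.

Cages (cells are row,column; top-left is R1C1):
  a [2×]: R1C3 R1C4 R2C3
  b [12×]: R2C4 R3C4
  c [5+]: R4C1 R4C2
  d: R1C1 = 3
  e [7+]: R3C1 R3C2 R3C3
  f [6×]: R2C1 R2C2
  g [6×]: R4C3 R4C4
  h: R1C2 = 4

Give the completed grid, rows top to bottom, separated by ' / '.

Cage d is a single given cell, so R1C1 = 3.
Cage h is given, so R1C2 = 4.
The 3 cells of cage a must have product 2; hence R1C3 = 2.
Cage a has product 2, which forces R1C4 = 1.
Column 1 already has 3, so R2C1 = 2.
Row 2 now contains 2; hence R2C2 = 3.
The 3 cells of cage a must have product 2; hence R2C3 = 1.
Row 2 now contains 3; hence R2C4 = 4.
1 is placed in column 3, so R3C3 = 4.
Column 4 now contains 4, which forces R3C4 = 3.
Column 3 already has 2, so R4C3 = 3.
Column 4 now contains 3, which forces R4C4 = 2.
4 is placed in row 3, leaving R3C1 = 1.
Cage e has sum 7, so R3C2 = 2.
Cage c needs two cells with sum 5; hence R4C1 = 4.
2 is placed in row 4; hence R4C2 = 1.

3 4 2 1 / 2 3 1 4 / 1 2 4 3 / 4 1 3 2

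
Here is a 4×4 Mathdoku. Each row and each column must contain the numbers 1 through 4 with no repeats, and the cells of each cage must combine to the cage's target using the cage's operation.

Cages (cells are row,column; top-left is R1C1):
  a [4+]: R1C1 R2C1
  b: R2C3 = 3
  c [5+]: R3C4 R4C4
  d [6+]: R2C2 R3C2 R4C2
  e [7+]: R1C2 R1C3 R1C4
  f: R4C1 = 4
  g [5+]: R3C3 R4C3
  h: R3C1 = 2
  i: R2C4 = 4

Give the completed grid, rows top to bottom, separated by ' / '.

3 4 2 1 / 1 2 3 4 / 2 1 4 3 / 4 3 1 2

Cage b is given, which forces R2C3 = 3.
Cage i is a single given cell, which forces R2C4 = 4.
Cage h is a single given cell, so R3C1 = 2.
F is a freebie, leaving R4C1 = 4.
Cage a's pair has sum 4; hence R1C1 = 3.
3 is placed in row 2, which forces R2C1 = 1.
1 is placed in row 2, leaving R2C2 = 2.
The two cells of cage g must have sum 5, which forces R3C3 = 4.
The two cells of cage c must have sum 5; hence R3C4 = 3.
Cage g needs two cells with sum 5, which forces R4C3 = 1.
Cage c's pair has sum 5; hence R4C4 = 2.
Cage e needs sum 7, which forces R1C2 = 4.
1 is placed in column 3; hence R1C3 = 2.
2 is placed in column 4, which forces R1C4 = 1.
Row 3 already has 3; hence R3C2 = 1.
1 is placed in row 4, which forces R4C2 = 3.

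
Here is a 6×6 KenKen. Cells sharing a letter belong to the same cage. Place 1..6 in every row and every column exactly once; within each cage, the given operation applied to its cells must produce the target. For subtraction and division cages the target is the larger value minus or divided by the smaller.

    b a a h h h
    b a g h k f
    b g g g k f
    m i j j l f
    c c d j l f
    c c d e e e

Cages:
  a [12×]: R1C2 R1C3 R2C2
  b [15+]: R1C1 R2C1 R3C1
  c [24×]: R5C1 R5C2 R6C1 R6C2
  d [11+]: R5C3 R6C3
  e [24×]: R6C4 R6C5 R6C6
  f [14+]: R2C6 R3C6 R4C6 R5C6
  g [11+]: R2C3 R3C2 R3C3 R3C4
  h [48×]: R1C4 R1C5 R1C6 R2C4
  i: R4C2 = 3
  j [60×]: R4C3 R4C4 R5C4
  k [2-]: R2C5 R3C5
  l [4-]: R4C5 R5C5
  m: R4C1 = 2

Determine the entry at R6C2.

Cage m is given, which forces R4C1 = 2.
Cage i is a single given cell, which forces R4C2 = 3.
The only place for 5 in row 1 is R1C1.
In row 6, 5 can only go at R6C3, so R6C3 = 5.
Cage j needs product 60; hence R4C4 = 5.
Column 3 now contains 5, leaving R5C3 = 6.
Column 3 already has 6, which forces R4C3 = 4.
Cage j has product 60, so R5C4 = 3.
In column 1, 3 can only go at R6C1, so R6C1 = 3.
Row 6 needs a 2, and only R6C2 is open for it.
In column 1, 1 can only go at R5C1, so R5C1 = 1.
Row 5 now contains 1, leaving R5C2 = 4.
Cage a has product 12, leaving R1C3 = 2.
Column 2 needs a 5, and only R3C2 is open for it.
Cage g needs sum 11, which forces R3C4 = 2.
Cage h has product 48, which forces R1C4 = 1.
Column 4 now contains 2, so R2C4 = 4.
4 is placed in column 4; hence R6C4 = 6.
Row 1 now contains 1, so R1C2 = 6.
Row 2 now contains 4; hence R2C1 = 6.
Cage a has product 12, so R2C2 = 1.
Row 2 already has 1, which forces R2C3 = 3.
Cage b needs sum 15, which forces R3C1 = 4.
Column 3 already has 3; hence R3C3 = 1.
Row 3 already has 1, leaving R3C5 = 3.
Row 3 already has 1, leaving R3C6 = 6.
Column 6 now contains 6, leaving R4C6 = 1.
1 is placed in column 6, which forces R6C6 = 4.
Column 5 now contains 3, which forces R1C5 = 4.
Column 6 now contains 4; hence R1C6 = 3.
The two cells of cage k must have difference 2; hence R2C5 = 5.
Row 2 now contains 5, leaving R2C6 = 2.
Row 4 already has 1, which forces R4C5 = 6.
Cage l's pair has difference 4; hence R5C5 = 2.
2 is placed in column 6, so R5C6 = 5.
4 is placed in row 6, which forces R6C5 = 1.
Filled in: 5 6 2 1 4 3 / 6 1 3 4 5 2 / 4 5 1 2 3 6 / 2 3 4 5 6 1 / 1 4 6 3 2 5 / 3 2 5 6 1 4.

2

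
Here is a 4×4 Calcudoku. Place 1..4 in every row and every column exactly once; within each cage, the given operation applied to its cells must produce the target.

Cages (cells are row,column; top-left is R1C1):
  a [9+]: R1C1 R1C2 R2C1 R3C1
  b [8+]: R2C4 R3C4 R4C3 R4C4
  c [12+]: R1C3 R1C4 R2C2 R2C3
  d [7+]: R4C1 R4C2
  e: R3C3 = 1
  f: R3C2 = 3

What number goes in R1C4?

Cage f is given, so R3C2 = 3.
Cage e is given, so R3C3 = 1.
Column 2 now contains 3; hence R4C2 = 4.
Column 3 already has 1, which forces R4C3 = 2.
The 4 cells of cage b must have sum 8, leaving R3C4 = 2.
4 is placed in row 4; hence R4C1 = 3.
Row 4 already has 3, leaving R4C4 = 1.
The 4 cells of cage a must have sum 9, so R1C1 = 1.
The 4 cells of cage a must have sum 9, which forces R1C2 = 2.
The 4 cells of cage a must have sum 9, so R2C1 = 2.
Column 2 now contains 2, leaving R2C2 = 1.
Column 4 now contains 1, which forces R2C4 = 3.
Row 3 now contains 2, which forces R3C1 = 4.
Cage c has sum 12; hence R1C3 = 3.
Column 4 already has 3, so R1C4 = 4.
Row 2 now contains 3; hence R2C3 = 4.
Filled in: 1 2 3 4 / 2 1 4 3 / 4 3 1 2 / 3 4 2 1.

4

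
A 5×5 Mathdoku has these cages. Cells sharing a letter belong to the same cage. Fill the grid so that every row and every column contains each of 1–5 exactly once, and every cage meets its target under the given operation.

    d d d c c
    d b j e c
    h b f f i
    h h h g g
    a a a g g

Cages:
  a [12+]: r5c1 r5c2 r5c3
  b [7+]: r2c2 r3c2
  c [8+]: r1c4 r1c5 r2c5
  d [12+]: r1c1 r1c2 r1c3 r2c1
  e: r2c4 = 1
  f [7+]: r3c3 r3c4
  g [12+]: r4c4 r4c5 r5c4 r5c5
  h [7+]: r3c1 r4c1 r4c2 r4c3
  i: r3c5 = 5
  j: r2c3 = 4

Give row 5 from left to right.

4 3 5 2 1

J is a freebie, so r2c3 = 4.
Cage e is a single given cell; hence r2c4 = 1.
Cage h needs sum 7, which forces r3c1 = 1.
Cage i is a single given cell, so r3c5 = 5.
Cage f needs two cells with sum 7, leaving r3c3 = 3.
Cage f's pair has sum 7, which forces r3c4 = 4.
Column 3 now contains 3; hence r5c3 = 5.
The two cells of cage b must have sum 7; hence r2c2 = 5.
Row 3 now contains 4; hence r3c2 = 2.
The only place for 4 in row 4 is r4c5.
The 4 cells of cage g must have sum 12; hence r5c4 = 2.
In row 4, 5 can only go at r4c4, so r4c4 = 5.
Column 4 now contains 5, so r1c4 = 3.
Cage c has sum 8, leaving r1c5 = 2.
Cage c needs sum 8; hence r2c5 = 3.
Cage g needs sum 12, which forces r5c5 = 1.
The 4 cells of cage d must have sum 12, leaving r1c1 = 5.
Row 1 already has 3, leaving r1c2 = 4.
Row 1 now contains 2; hence r1c3 = 1.
3 is placed in row 2, leaving r2c1 = 2.
Column 1 already has 2, so r4c1 = 3.
3 is placed in row 4; hence r4c2 = 1.
Column 3 now contains 1; hence r4c3 = 2.
Column 1 already has 3, which forces r5c1 = 4.
4 is placed in column 2, so r5c2 = 3.
Filled in: 5 4 1 3 2 / 2 5 4 1 3 / 1 2 3 4 5 / 3 1 2 5 4 / 4 3 5 2 1.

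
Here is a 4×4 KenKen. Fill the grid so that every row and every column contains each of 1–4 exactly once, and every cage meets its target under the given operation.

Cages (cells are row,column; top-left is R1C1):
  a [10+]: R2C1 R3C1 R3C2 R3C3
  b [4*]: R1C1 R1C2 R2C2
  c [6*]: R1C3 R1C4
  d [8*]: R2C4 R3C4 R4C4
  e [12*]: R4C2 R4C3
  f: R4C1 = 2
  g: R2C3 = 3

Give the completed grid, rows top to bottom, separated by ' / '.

1 4 2 3 / 4 1 3 2 / 3 2 1 4 / 2 3 4 1

Cage g is given, which forces R2C3 = 3.
F is a freebie; hence R4C1 = 2.
3 is placed in column 3, leaving R4C3 = 4.
4 is placed in row 4; hence R4C4 = 1.
2 is placed in column 1, leaving R1C1 = 1.
Cage b has product 4, leaving R1C2 = 4.
3 is placed in column 3, leaving R1C3 = 2.
Cage c needs two cells with product 6, leaving R1C4 = 3.
Column 1 already has 1, which forces R2C1 = 4.
The 3 cells of cage b must have product 4; hence R2C2 = 1.
4 is placed in row 2, so R2C4 = 2.
Column 1 already has 4; hence R3C1 = 3.
3 is placed in row 3; hence R3C2 = 2.
Column 3 already has 2; hence R3C3 = 1.
2 is placed in column 4, so R3C4 = 4.
4 is placed in row 4, leaving R4C2 = 3.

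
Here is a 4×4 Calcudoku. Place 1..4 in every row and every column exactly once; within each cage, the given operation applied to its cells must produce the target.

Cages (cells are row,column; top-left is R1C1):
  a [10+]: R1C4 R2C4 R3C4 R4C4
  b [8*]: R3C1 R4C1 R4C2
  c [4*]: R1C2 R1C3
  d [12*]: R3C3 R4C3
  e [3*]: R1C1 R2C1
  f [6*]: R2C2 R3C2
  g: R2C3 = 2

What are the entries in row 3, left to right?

4 2 3 1

G is a freebie, leaving R2C3 = 2.
Row 2 now contains 2, leaving R2C2 = 3.
Cage f needs two cells with product 6; hence R3C2 = 2.
The two cells of cage e must have product 3, which forces R1C1 = 3.
3 is placed in row 2, leaving R2C1 = 1.
Row 2 already has 1, so R2C4 = 4.
Column 1 already has 1, leaving R3C1 = 4.
Row 3 already has 4; hence R3C3 = 3.
3 is placed in row 3; hence R3C4 = 1.
The 3 cells of cage b must have product 8, which forces R4C1 = 2.
Column 3 already has 3; hence R4C3 = 4.
2 is placed in row 4, so R4C4 = 3.
Cage c needs two cells with product 4; hence R1C2 = 4.
Column 3 now contains 4, so R1C3 = 1.
Column 4 now contains 1, leaving R1C4 = 2.
4 is placed in row 4, which forces R4C2 = 1.
The full grid is 3 4 1 2 / 1 3 2 4 / 4 2 3 1 / 2 1 4 3.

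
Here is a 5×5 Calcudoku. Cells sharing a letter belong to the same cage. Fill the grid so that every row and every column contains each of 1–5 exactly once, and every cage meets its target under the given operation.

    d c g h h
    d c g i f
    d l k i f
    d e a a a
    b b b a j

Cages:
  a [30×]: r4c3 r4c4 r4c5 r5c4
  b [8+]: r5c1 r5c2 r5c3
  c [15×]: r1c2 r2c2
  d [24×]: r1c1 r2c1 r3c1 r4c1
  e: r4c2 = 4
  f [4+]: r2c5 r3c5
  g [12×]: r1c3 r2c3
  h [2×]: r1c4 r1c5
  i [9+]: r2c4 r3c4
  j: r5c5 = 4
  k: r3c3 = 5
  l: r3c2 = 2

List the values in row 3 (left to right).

Cage l is given, which forces r3c2 = 2.
Cage k is given; hence r3c3 = 5.
Row 3 now contains 5, leaving r3c4 = 4.
E is a freebie, which forces r4c2 = 4.
J is a freebie, so r5c5 = 4.
Column 4 now contains 4; hence r2c4 = 5.
Cage c needs two cells with product 15, which forces r1c2 = 5.
Row 2 now contains 5, which forces r2c2 = 3.
3 is placed in row 2, so r2c3 = 4.
3 is placed in row 2, leaving r2c5 = 1.
Column 5 now contains 1, leaving r3c5 = 3.
Cage a needs product 30, which forces r4c5 = 5.
Column 2 already has 5, so r5c2 = 1.
1 is placed in row 5, so r5c3 = 2.
Row 5 already has 2, leaving r5c4 = 3.
Cage d needs product 24; hence r1c1 = 4.
4 is placed in column 3, so r1c3 = 3.
Cage h's pair has product 2, leaving r1c4 = 1.
Column 5 now contains 1, leaving r1c5 = 2.
Row 2 already has 1; hence r2c1 = 2.
Row 3 now contains 3; hence r3c1 = 1.
Cage d has product 24, leaving r4c1 = 3.
Cage a needs product 30, which forces r4c3 = 1.
Cage a has product 30, so r4c4 = 2.
Row 5 already has 2, so r5c1 = 5.
Completed grid: 4 5 3 1 2 / 2 3 4 5 1 / 1 2 5 4 3 / 3 4 1 2 5 / 5 1 2 3 4.

1 2 5 4 3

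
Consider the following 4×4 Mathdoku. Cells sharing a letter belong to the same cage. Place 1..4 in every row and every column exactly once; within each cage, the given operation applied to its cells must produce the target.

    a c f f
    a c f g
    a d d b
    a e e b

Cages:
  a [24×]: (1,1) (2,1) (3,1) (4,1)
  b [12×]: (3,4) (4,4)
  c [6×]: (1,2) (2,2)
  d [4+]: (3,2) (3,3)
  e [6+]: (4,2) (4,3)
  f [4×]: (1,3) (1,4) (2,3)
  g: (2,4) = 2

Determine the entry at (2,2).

G is a freebie, so (2,4) = 2.
The two cells of cage c must have product 6, so (1,2) = 2.
Cage f has product 4, which forces (1,3) = 4.
2 is placed in column 4, which forces (1,4) = 1.
Row 2 now contains 2, which forces (2,2) = 3.
Row 2 now contains 2; hence (2,3) = 1.
3 is placed in column 2; hence (3,2) = 1.
1 is placed in column 3, which forces (3,3) = 3.
3 is placed in row 3, which forces (3,4) = 4.
Column 2 already has 2, which forces (4,2) = 4.
4 is placed in column 3, leaving (4,3) = 2.
4 is placed in column 4, leaving (4,4) = 3.
Row 1 now contains 1, so (1,1) = 3.
Row 2 already has 1; hence (2,1) = 4.
Row 3 already has 4, so (3,1) = 2.
Row 4 already has 3, leaving (4,1) = 1.
Filled in: 3 2 4 1 / 4 3 1 2 / 2 1 3 4 / 1 4 2 3.

3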